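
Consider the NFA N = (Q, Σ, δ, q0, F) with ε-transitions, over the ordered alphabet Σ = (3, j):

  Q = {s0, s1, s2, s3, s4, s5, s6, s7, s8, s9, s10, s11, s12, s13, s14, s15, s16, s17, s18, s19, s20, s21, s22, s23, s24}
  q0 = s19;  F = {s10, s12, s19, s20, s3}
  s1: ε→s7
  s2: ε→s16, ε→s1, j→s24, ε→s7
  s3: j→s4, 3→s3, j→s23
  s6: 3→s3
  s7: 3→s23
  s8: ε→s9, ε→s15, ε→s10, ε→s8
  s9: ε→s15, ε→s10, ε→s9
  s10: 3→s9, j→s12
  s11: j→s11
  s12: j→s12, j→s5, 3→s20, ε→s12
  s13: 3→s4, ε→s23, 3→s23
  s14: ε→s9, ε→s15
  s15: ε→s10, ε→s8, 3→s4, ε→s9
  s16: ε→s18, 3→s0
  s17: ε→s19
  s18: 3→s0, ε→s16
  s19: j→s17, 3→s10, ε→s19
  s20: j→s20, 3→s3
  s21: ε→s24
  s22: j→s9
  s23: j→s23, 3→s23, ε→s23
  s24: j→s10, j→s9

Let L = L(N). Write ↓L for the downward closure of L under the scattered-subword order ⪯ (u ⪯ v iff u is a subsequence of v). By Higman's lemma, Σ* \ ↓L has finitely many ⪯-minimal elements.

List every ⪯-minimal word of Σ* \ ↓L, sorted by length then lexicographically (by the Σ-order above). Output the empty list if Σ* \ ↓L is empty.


A = [3j33j].

|Q|=25, |F|=5, |δ|=50 (24 ε).
min D↑ (6 st, q0=0, F={5}): 0:3→1,j→0 1:3→1,j→2 2:3→3,j→2 3:3→4,j→3 4:3→4,j→5 5:3→5,j→5 [Hopcroft].
'3j33j': run [12, 10, 6, 4, 3, 2] end={s23,s4} ∉↓L; 5/5 single-dels accept.
1 words, ⪯-incomp.


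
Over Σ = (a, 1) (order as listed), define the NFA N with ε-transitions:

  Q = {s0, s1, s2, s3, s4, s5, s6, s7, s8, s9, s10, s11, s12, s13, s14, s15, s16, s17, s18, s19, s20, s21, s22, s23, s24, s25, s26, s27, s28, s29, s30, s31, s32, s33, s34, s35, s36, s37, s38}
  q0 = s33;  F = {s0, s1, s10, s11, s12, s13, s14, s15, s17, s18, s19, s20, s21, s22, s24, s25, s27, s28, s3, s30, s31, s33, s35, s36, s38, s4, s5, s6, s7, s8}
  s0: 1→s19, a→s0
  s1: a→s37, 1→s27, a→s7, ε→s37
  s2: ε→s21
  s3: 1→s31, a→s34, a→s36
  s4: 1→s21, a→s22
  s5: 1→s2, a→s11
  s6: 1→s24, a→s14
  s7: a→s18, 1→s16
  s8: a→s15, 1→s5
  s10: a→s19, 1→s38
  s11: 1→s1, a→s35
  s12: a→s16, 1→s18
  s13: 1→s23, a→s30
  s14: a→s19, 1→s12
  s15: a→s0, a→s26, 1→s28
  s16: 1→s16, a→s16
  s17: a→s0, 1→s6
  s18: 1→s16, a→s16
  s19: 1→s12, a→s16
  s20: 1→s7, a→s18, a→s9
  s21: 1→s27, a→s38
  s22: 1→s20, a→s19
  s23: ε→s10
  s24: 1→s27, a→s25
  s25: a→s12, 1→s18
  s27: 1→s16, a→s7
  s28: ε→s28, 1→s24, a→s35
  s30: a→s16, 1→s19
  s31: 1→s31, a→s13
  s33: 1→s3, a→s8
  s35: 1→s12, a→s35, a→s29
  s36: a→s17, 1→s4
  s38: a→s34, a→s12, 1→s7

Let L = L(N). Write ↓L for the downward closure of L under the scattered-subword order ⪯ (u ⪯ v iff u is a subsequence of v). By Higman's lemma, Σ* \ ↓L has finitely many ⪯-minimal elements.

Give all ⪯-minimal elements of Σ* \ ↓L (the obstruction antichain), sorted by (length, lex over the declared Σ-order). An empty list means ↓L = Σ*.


Antichain: [aaa1a, a1111, 11aaa, a1a1a1].

|Q|=39, |F|=30, |δ|=72 (4 ε).
min D↑ (31 st, q0=0, F={24}): 0:a→1,1→2 1:a→3,1→4 2:a→5,1→6 3:a→7,1→8 4:a→9,1→10 5:a→11,1→12 6:a→13,1→6 7:a→7,1→14 8:a→15,1→16 9:a→15,1→17 10:a→18,1→19 11:a→7,1→20 12:a→21,1→10 13:a→22,1→23 14:a→24,1→25 15:a→15,1→25 16:a→26,1→19 17:a→27,1→19 18:a→25,1→27 19:a→27,1→24 20:a→28,1→16 21:a→14,1→29 22:a→24,1→14 23:a→14,1→18 24:a→24,1→24 25:a→24,1→30 26:a→25,1→30 27:a→30,1→24 28:a→14,1→25 29:a→30,1→27 30:a→24,1→24 [Hopcroft].
'aaa1a': run [38, 35, 26, 14, 4, 1] end={s16} — reject; 5/5 del acc.
'a1111': run [38, 35, 27, 15, 4, 1] end={s16} — reject; 5/5 single-dels accept.
'11aaa': N↓-sim [38, 34, 25, 17, 7, 1] end={s16} ∉↓L; 5/5 deletions ∈↓L.
'a1a1a1': |S_i|=[38, 35, 27, 18, 9, 5, 1] end={s16} rej; 6/6 del acc.
4 minimals (antichain).


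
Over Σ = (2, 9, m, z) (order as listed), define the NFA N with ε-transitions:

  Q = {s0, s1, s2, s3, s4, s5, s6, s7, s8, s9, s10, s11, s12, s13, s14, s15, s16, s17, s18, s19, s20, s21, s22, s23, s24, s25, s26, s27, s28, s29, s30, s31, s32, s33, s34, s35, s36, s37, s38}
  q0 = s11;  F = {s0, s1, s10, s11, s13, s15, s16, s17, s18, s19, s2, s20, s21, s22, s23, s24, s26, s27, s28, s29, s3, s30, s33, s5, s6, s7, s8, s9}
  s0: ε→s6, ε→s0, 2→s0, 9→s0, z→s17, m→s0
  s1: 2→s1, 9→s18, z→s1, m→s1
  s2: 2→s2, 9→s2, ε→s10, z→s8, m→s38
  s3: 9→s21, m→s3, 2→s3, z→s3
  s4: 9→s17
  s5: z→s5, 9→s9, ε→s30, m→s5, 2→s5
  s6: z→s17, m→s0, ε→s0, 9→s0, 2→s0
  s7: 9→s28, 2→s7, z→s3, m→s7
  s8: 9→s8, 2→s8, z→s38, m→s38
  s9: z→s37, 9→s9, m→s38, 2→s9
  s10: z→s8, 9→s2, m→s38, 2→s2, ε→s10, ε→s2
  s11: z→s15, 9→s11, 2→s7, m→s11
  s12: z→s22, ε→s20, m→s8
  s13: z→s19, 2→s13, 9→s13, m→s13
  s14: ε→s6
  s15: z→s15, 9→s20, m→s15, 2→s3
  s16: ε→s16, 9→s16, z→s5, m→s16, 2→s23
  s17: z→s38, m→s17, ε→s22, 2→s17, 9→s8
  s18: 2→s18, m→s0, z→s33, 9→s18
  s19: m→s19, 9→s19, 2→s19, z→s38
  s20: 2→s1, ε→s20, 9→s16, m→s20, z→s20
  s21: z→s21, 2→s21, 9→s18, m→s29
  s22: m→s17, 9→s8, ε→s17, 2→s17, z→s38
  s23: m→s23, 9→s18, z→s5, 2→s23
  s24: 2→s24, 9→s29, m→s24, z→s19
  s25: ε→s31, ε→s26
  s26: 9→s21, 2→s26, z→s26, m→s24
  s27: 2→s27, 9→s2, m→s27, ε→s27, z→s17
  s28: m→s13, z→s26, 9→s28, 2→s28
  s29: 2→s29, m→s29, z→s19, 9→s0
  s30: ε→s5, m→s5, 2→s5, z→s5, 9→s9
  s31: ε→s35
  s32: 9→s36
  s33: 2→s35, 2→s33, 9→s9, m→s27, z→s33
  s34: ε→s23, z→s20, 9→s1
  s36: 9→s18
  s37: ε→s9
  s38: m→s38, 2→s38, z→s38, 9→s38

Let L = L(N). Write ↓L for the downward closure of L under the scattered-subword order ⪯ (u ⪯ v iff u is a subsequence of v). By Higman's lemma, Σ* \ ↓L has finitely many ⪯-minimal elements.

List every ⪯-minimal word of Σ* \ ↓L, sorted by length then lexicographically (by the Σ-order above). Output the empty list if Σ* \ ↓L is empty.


Antichain: [29mzz, z99z9m].

|Q|=39, |F|=28, |δ|=144 (20 ε).
min D↑ (25 st, q0=0, F={17}): 0:2→1,9→0,m→0,z→2 1:2→1,9→3,m→1,z→4 2:2→4,9→5,m→2,z→2 3:2→3,9→3,m→6,z→7 4:2→4,9→8,m→4,z→4 5:2→9,9→10,m→5,z→5 6:2→6,9→6,m→6,z→11 7:2→7,9→8,m→12,z→7 8:2→8,9→13,m→14,z→8 9:2→9,9→13,m→9,z→9 10:2→15,9→10,m→10,z→16 11:2→11,9→11,m→11,z→17 12:2→12,9→14,m→12,z→11 13:2→13,9→13,m→18,z→19 14:2→14,9→18,m→14,z→11 15:2→15,9→13,m→15,z→16 16:2→16,9→20,m→16,z→16 17:2→17,9→17,m→17,z→17 18:2→18,9→18,m→18,z→21 19:2→19,9→20,m→22,z→19 20:2→20,9→20,m→17,z→20 21:2→21,9→23,m→21,z→17 22:2→22,9→24,m→22,z→21 23:2→23,9→23,m→17,z→17 24:2→24,9→24,m→17,z→23 (ε-aug+det+¬).
'29mzz': |S_i|=[31, 27, 21, 13, 5, 1] end={s38} rej; 5/5 del acc.
'z99z9m': run [31, 27, 23, 19, 13, 6, 1] end={s38} — reject; 6/6 deletions ∈↓L.
2 minimals (antichain).


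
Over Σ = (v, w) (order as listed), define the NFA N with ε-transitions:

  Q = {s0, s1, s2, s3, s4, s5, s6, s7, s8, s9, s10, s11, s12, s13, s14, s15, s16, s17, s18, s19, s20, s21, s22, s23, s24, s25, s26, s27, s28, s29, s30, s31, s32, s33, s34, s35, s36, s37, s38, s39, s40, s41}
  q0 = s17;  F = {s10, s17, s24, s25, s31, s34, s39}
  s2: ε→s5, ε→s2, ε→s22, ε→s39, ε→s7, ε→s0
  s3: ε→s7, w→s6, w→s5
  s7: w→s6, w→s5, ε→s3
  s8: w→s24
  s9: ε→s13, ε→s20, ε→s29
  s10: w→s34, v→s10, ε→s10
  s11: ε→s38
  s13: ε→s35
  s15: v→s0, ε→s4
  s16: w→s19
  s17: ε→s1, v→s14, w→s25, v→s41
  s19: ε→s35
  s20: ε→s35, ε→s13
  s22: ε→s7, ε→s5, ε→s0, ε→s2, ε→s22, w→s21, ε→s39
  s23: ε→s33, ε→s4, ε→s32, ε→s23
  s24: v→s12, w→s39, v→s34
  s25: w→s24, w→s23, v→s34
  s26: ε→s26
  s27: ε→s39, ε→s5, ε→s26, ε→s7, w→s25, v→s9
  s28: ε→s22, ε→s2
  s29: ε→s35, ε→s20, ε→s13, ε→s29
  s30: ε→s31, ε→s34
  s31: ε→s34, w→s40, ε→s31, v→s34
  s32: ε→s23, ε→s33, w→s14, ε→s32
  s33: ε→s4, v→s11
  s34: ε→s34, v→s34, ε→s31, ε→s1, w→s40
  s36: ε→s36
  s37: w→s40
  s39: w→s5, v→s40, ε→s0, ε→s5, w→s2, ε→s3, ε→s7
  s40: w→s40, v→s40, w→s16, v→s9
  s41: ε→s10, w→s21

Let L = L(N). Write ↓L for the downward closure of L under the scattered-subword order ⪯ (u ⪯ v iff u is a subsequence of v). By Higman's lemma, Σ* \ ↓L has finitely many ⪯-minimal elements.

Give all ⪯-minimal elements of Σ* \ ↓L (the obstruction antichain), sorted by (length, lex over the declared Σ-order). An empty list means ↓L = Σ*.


|Q|=42, |F|=7, |δ|=93 (57 ε).
min D↑ (7 st, q0=0, F={5}): 0:v→1,w→2 1:v→1,w→3 2:v→3,w→4 3:v→3,w→5 4:v→3,w→6 5:v→5,w→5 6:v→5,w→6 (ε-aug+det+¬).
'vww': N↓-sim [33, 18, 12, 8] end={s13,s16,s19,s20,s29,s35,s40,s9} rej; 3/3 single-dels accept.
'wvw': |S_i|=[33, 30, 14, 8] end={s13,s16,s19,s20,s29,s35,s40,s9} ∉↓L; 3/3 single-dels accept.
'wwwv': N↓-sim [33, 30, 29, 18, 8] end={s13,s16,s19,s20,s29,s35,s40,s9} rej; 4/4 del acc.
3 obstructions.

A = [vww, wvw, wwwv].


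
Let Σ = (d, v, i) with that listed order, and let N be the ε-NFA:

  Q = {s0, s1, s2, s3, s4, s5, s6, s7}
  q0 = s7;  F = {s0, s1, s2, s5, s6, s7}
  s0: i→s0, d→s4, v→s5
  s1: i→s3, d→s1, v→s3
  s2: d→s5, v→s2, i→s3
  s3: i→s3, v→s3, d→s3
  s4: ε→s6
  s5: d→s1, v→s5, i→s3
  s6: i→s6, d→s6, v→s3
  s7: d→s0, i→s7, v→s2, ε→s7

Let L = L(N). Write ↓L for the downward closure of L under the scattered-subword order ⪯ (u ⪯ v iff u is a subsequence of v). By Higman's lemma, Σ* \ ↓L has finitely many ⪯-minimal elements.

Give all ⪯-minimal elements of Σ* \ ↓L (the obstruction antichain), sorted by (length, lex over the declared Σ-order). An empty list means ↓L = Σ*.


|Q|=8, |F|=6, |δ|=23 (2 ε).
min D↑ (7 st, q0=0, F={5}): 0:d→1,v→2,i→0 1:d→3,v→4,i→1 2:d→4,v→2,i→5 3:d→3,v→5,i→3 4:d→6,v→4,i→5 5:d→5,v→5,i→5 6:d→6,v→5,i→5.
'vi': |S_i|=[8, 4, 1] end={s3} ∉↓L; 2/2 del acc.
'ddv': run [8, 6, 4, 1] end={s3} — reject; 3/3 del acc.
2 obstructions.

min(Σ*\↓L) = [vi, ddv].


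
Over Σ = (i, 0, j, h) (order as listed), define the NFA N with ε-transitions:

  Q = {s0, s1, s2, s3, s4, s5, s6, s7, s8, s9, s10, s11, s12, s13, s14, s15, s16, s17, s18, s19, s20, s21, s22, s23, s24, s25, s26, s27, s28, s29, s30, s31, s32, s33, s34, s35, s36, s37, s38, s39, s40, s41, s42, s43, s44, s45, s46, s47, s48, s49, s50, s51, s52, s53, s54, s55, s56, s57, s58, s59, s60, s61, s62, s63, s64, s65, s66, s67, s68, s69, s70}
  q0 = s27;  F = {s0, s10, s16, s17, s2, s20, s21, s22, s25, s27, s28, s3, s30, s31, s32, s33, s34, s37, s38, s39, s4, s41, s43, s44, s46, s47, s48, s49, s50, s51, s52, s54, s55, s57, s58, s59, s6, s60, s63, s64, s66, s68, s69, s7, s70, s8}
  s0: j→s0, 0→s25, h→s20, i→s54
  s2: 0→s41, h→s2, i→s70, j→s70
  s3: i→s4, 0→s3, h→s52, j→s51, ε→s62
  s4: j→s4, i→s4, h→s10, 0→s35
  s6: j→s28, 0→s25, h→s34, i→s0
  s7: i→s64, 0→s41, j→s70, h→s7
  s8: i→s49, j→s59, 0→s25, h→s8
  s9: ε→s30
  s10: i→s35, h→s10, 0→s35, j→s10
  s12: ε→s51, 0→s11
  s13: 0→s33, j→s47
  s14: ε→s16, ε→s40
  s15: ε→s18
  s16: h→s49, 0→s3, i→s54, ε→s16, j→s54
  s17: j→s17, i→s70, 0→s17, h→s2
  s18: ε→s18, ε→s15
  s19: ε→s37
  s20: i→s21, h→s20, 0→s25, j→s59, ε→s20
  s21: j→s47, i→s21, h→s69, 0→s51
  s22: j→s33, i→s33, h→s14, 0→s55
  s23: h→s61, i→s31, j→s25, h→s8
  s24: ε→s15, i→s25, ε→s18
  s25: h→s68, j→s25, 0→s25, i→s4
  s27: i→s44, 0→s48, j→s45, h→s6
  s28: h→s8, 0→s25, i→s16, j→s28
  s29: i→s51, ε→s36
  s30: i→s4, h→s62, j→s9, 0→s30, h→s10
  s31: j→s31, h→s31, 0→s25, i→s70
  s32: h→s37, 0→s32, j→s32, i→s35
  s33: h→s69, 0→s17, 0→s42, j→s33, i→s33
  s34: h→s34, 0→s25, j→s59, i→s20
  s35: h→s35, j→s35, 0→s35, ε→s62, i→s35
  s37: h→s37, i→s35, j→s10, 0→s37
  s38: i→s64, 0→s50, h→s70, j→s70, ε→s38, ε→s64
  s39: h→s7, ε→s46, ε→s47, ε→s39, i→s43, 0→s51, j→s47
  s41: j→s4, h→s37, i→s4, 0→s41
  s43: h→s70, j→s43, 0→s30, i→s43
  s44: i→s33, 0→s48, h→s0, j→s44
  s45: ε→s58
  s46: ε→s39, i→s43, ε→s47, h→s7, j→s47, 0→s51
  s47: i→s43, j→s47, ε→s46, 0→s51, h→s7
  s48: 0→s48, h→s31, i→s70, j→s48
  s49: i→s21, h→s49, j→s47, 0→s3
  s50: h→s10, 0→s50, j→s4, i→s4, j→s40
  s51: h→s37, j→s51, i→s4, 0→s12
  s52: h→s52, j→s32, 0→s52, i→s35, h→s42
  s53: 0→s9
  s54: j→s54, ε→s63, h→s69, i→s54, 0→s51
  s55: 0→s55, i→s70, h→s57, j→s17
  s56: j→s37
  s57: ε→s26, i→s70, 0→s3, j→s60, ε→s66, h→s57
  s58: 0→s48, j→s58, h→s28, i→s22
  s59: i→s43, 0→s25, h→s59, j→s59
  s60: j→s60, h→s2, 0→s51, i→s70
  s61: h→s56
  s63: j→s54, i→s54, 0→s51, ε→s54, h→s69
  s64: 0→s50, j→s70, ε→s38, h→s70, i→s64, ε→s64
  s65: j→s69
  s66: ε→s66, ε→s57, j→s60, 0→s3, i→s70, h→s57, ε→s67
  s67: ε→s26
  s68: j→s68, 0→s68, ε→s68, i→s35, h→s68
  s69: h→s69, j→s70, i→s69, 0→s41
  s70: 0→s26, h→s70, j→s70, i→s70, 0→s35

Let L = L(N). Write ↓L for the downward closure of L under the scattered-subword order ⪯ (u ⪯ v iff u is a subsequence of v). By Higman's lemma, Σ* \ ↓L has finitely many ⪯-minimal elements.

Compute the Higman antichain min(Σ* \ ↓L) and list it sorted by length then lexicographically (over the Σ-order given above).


|Q|=71, |F|=46, |δ|=241 (35 ε).
min D↑ (42 st, q0=0, F={17}): 0:i→1,0→2,j→3,h→4 1:i→5,0→2,j→1,h→6 2:i→7,0→2,j→2,h→8 3:i→9,0→2,j→3,h→10 4:i→6,0→11,j→10,h→12 5:i→5,0→13,j→5,h→14 6:i→15,0→11,j→6,h→16 7:i→7,0→17,j→7,h→7 8:i→7,0→11,j→8,h→8 9:i→5,0→18,j→5,h→19 10:i→19,0→11,j→10,h→20 11:i→21,0→11,j→11,h→22 12:i→16,0→11,j→23,h→12 13:i→7,0→13,j→13,h→24 14:i→14,0→25,j→7,h→14 15:i→15,0→26,j→15,h→14 16:i→27,0→11,j→23,h→16 17:i→17,0→17,j→17,h→17 18:i→7,0→18,j→13,h→28 19:i→15,0→29,j→15,h→30 20:i→30,0→11,j→23,h→20 21:i→21,0→17,j→21,h→31 22:i→17,0→22,j→22,h→22 23:i→32,0→11,j→23,h→23 24:i→7,0→25,j→7,h→24 25:i→21,0→25,j→21,h→33 26:i→21,0→26,j→26,h→33 27:i→27,0→26,j→34,h→14 28:i→7,0→29,j→35,h→28 29:i→21,0→29,j→26,h→36 30:i→27,0→29,j→34,h→30 31:i→17,0→17,j→31,h→31 32:i→32,0→37,j→32,h→7 33:i→17,0→33,j→31,h→33 34:i→32,0→26,j→34,h→38 35:i→7,0→26,j→35,h→24 36:i→17,0→36,j→39,h→36 37:i→21,0→37,j→37,h→31 38:i→40,0→25,j→7,h→38 39:i→17,0→39,j→39,h→33 40:i→40,0→41,j→7,h→7 41:i→21,0→41,j→21,h→31.
'0i0': run [57, 30, 6, 3] end={s26,s35,s62} — reject; 3/3 del acc.
'h0hi': N↓-sim [57, 48, 20, 8, 2] end={s35,s62} — reject; 4/4 del acc.
'iihj0': N↓-sim [57, 50, 30, 15, 7, 3] end={s26,s35,s62} ∉↓L; 5/5 deletions ∈↓L.
'jijhj0': run [57, 54, 42, 31, 15, 7, 3] end={s26,s35,s62} — reject; 6/6 deletions ∈↓L.
'hhjih0': run [57, 48, 41, 29, 13, 5, 3] end={s26,s35,s62} — reject; 6/6 del acc.
5 obstructions.

min(Σ*\↓L) = [0i0, h0hi, iihj0, jijhj0, hhjih0].


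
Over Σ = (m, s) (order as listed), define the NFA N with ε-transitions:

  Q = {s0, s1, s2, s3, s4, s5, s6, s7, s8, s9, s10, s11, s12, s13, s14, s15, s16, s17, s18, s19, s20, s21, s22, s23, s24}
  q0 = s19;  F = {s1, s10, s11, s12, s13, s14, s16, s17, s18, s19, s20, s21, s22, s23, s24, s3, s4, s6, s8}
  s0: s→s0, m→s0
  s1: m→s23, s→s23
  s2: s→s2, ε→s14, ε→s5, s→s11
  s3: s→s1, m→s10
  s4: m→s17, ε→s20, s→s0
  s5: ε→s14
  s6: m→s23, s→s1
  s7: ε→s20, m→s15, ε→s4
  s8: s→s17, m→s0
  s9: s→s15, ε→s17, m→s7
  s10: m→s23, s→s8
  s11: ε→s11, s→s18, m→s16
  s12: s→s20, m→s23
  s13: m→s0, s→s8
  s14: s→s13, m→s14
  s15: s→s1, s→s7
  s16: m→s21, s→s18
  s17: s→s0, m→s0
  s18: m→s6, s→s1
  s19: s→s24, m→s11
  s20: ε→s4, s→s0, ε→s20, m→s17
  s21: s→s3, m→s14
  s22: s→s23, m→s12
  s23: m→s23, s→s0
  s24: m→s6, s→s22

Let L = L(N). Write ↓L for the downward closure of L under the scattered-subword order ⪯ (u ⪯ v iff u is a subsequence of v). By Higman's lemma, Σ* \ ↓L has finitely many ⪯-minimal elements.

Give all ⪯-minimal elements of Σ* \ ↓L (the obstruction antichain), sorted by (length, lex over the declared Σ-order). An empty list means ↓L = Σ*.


|Q|=25, |F|=19, |δ|=57 (10 ε).
min D↑ (19 st, q0=0, F={13}): 0:m→1,s→2 1:m→3,s→4 2:m→5,s→6 3:m→7,s→4 4:m→5,s→8 5:m→9,s→8 6:m→10,s→9 7:m→11,s→12 8:m→9,s→9 9:m→9,s→13 10:m→9,s→14 11:m→11,s→15 12:m→16,s→8 13:m→13,s→13 14:m→17,s→13 15:m→13,s→18 16:m→9,s→18 17:m→13,s→13 18:m→13,s→17 (ε-aug+det+¬).
'smms': N↓-sim [20, 15, 10, 3, 1] end={s0} — reject; 4/4 single-dels accept.
'ssss': run [20, 15, 9, 5, 1] end={s0} ∉↓L; 4/4 del acc.
'mssms': N↓-sim [20, 17, 12, 5, 2, 1] end={s0} rej; 5/5 deletions ∈↓L.
'mmmmsm': N↓-sim [20, 17, 13, 11, 7, 4, 1] end={s0} ∉↓L; 6/6 del acc.
'ssmsmm': run [20, 15, 9, 6, 4, 2, 1] end={s0} rej; 6/6 deletions ∈↓L.
5 words, ⪯-incomp.

min(Σ*\↓L) = [smms, ssss, mssms, mmmmsm, ssmsmm].


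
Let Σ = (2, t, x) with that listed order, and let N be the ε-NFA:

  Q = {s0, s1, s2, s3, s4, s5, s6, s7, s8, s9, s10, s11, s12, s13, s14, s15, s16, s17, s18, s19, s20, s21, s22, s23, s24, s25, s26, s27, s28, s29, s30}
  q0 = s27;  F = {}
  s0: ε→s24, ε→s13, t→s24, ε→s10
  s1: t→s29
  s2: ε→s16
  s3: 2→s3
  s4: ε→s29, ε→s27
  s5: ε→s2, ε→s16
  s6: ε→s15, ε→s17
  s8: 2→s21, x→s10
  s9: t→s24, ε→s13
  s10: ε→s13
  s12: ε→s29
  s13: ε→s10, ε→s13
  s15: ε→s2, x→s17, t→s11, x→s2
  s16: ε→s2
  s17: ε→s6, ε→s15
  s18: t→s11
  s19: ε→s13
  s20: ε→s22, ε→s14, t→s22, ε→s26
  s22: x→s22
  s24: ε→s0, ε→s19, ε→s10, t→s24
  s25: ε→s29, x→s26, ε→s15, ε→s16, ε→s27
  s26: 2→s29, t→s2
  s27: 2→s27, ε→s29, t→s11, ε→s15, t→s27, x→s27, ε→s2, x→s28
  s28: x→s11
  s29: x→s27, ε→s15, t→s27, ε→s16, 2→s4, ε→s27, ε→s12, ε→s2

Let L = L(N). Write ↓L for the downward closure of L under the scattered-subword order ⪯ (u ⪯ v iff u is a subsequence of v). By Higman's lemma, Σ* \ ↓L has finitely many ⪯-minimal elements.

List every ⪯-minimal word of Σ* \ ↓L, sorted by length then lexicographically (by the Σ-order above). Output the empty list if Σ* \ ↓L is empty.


|Q|=31, |F|=0, |δ|=63 (38 ε).
min D↑ (1 st, q0=0, F={0}): 0:2→0,t→0,x→0 [Hopcroft].
ε ∈ L(D↑) — L = ∅.

A = [ε].


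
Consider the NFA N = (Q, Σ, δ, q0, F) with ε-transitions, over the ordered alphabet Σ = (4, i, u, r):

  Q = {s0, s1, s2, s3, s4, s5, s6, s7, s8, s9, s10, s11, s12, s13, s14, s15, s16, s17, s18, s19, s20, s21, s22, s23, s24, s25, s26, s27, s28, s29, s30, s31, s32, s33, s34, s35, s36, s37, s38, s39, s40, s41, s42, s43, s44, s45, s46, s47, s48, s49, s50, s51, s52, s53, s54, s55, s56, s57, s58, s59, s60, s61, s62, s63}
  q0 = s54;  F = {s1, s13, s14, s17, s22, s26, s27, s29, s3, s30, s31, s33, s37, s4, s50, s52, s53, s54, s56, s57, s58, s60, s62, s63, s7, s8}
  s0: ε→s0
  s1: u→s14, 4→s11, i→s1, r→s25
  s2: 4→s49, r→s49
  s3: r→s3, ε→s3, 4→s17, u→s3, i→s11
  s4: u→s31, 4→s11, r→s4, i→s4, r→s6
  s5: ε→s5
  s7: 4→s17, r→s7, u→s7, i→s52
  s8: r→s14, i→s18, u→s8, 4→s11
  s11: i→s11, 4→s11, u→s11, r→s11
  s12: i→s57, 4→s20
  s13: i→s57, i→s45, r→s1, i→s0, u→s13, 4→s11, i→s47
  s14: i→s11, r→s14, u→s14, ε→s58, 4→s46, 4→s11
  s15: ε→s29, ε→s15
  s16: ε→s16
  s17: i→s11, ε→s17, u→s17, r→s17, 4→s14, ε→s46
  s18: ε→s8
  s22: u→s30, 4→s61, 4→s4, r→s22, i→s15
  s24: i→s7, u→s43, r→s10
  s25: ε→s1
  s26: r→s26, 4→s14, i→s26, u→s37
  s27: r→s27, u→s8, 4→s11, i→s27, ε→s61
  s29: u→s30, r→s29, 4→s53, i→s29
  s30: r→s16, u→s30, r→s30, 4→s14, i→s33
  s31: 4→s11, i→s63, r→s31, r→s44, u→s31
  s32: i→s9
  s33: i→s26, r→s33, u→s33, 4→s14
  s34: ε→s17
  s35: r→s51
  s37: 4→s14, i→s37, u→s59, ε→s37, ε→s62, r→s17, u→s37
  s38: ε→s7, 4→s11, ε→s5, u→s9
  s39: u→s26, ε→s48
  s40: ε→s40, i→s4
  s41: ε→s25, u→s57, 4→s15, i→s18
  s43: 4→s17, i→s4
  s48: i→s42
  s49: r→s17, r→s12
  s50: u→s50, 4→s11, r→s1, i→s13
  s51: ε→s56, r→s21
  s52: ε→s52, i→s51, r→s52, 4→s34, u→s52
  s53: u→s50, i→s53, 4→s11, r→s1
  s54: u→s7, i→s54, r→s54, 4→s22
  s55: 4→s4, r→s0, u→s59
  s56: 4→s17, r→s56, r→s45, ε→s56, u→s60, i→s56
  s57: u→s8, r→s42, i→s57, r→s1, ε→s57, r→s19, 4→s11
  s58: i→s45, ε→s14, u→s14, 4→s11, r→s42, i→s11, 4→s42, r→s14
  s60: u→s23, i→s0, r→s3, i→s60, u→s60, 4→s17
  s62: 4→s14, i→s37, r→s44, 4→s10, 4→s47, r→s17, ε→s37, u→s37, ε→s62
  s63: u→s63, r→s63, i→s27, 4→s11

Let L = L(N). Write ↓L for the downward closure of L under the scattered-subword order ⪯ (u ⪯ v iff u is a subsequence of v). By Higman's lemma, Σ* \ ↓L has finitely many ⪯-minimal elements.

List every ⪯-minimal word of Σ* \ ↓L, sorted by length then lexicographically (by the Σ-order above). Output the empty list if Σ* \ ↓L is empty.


|Q|=64, |F|=26, |δ|=180 (27 ε).
min D↑ (25 st, q0=0, F={8}): 0:4→1,i→0,u→2,r→0 1:4→3,i→4,u→5,r→1 2:4→6,i→7,u→2,r→2 3:4→8,i→3,u→9,r→3 4:4→10,i→4,u→5,r→4 5:4→11,i→12,u→5,r→5 6:4→11,i→8,u→6,r→6 7:4→6,i→13,u→7,r→7 8:4→8,i→8,u→8,r→8 9:4→8,i→14,u→9,r→9 10:4→8,i→10,u→15,r→16 11:4→8,i→8,u→11,r→11 12:4→11,i→17,u→12,r→12 13:4→6,i→13,u→18,r→13 14:4→8,i→19,u→14,r→14 15:4→8,i→20,u→15,r→16 16:4→8,i→16,u→11,r→16 17:4→11,i→17,u→21,r→17 18:4→6,i→18,u→18,r→22 19:4→8,i→19,u→23,r→19 20:4→8,i→24,u→20,r→16 21:4→11,i→21,u→21,r→6 22:4→6,i→8,u→22,r→22 23:4→8,i→23,u→23,r→11 24:4→8,i→24,u→23,r→16 (ε-aug+det+¬).
'444': |S_i|=[46, 37, 25, 3] end={s11,s42,s46} ∉↓L; 3/3 del acc.
'u4i': N↓-sim [46, 39, 10, 2] end={s11,s45} rej; 3/3 del acc.
'4i4rui': |S_i|=[46, 37, 35, 18, 9, 6, 2] end={s11,s45} ∉↓L; 6/6 single-dels accept.
'uiiuri': |S_i|=[46, 39, 34, 29, 19, 9, 2] end={s11,s45} rej; 6/6 single-dels accept.
4 minimals (antichain).

min(Σ*\↓L) = [444, u4i, 4i4rui, uiiuri].


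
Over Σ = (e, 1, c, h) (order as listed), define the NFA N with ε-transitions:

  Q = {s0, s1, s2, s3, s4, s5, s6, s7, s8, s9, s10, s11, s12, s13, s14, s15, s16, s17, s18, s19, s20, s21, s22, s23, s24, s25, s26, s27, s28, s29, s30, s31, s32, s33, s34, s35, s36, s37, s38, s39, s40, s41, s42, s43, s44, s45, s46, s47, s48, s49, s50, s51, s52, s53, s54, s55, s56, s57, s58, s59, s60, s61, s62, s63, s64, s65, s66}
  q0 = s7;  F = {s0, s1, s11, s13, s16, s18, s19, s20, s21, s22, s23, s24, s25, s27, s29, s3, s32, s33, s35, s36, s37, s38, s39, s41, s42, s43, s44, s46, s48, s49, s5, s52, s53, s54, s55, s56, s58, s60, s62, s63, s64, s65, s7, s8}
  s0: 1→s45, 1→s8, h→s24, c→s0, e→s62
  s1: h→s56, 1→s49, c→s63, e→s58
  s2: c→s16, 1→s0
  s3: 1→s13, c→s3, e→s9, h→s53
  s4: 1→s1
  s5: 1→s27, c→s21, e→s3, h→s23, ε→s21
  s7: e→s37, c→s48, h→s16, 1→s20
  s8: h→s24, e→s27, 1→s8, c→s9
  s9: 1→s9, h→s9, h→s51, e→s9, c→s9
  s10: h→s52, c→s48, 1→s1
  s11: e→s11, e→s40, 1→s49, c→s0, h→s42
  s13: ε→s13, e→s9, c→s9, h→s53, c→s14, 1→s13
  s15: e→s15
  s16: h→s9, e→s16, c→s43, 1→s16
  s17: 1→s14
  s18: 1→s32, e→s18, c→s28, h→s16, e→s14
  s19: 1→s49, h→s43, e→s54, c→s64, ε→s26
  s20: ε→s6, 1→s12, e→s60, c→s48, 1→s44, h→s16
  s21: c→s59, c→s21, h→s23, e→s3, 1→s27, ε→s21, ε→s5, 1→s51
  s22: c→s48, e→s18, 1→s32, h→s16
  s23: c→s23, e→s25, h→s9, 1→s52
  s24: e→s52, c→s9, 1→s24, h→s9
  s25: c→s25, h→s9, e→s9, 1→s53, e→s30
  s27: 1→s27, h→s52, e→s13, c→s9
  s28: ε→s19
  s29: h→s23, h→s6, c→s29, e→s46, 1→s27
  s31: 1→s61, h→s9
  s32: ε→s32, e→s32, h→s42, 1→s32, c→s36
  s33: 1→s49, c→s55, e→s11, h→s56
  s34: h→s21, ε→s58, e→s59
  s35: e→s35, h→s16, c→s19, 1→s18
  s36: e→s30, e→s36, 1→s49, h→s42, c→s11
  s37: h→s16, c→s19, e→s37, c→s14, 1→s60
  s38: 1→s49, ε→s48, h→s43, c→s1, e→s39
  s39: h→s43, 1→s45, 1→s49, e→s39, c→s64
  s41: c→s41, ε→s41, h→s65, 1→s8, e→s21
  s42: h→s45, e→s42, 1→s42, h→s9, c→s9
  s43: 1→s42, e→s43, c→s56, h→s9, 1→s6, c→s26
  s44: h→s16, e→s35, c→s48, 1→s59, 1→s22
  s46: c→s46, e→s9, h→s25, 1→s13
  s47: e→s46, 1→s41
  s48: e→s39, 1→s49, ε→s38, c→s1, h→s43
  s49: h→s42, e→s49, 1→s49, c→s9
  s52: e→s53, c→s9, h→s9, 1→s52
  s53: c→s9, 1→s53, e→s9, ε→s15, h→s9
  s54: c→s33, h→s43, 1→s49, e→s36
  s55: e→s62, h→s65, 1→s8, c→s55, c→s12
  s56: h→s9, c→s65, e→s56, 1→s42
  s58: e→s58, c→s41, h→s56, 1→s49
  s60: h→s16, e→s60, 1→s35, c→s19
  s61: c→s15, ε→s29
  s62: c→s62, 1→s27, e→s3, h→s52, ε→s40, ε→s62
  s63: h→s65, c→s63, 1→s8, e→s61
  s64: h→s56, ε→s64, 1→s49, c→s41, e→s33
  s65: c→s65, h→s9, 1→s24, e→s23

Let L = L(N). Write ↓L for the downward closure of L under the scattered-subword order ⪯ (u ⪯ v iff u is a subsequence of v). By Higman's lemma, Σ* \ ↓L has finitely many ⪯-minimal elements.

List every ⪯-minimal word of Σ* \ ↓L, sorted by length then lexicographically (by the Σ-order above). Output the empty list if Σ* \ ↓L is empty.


|Q|=67, |F|=44, |δ|=230 (17 ε).
min D↑ (43 st, q0=0, F={12}): 0:e→1,1→2,c→3,h→4 1:e→1,1→5,c→6,h→4 2:e→5,1→7,c→3,h→4 3:e→8,1→9,c→10,h→11 4:e→4,1→4,c→11,h→12 5:e→5,1→13,c→6,h→4 6:e→14,1→9,c→15,h→11 7:e→13,1→16,c→3,h→4 8:e→8,1→9,c→15,h→11 9:e→9,1→9,c→12,h→17 10:e→18,1→9,c→19,h→20 11:e→11,1→17,c→20,h→12 12:e→12,1→12,c→12,h→12 13:e→13,1→21,c→6,h→4 14:e→22,1→9,c→23,h→11 15:e→23,1→9,c→24,h→20 16:e→21,1→25,c→3,h→4 17:e→17,1→17,c→12,h→12 18:e→18,1→9,c→24,h→20 19:e→26,1→27,c→19,h→28 20:e→20,1→17,c→28,h→12 21:e→21,1→25,c→6,h→4 22:e→22,1→9,c→29,h→17 23:e→29,1→9,c→30,h→20 24:e→31,1→27,c→24,h→28 25:e→25,1→25,c→22,h→17 26:e→32,1→33,c→26,h→34 27:e→33,1→27,c→12,h→35 28:e→34,1→35,c→28,h→12 29:e→29,1→9,c→36,h→17 30:e→37,1→27,c→30,h→28 31:e→38,1→33,c→31,h→34 32:e→12,1→39,c→32,h→40 33:e→39,1→33,c→12,h→41 34:e→40,1→41,c→34,h→12 35:e→41,1→35,c→12,h→12 36:e→37,1→27,c→36,h→35 37:e→38,1→33,c→37,h→41 38:e→12,1→39,c→38,h→42 39:e→12,1→39,c→12,h→42 40:e→12,1→42,c→40,h→12 41:e→42,1→41,c→12,h→12 42:e→12,1→42,c→12,h→12 (ε-aug+det+¬).
'hh': |S_i|=[57, 17, 3] end={s45,s51,s9} ∉↓L; 2/2 single-dels accept.
'c1c': N↓-sim [57, 47, 14, 3] end={s14,s51,s9} ∉↓L; 3/3 single-dels accept.
'eceehc': run [57, 49, 40, 35, 27, 8, 2] end={s51,s9} rej; 6/6 single-dels accept.
'1111hc': run [57, 55, 53, 51, 29, 8, 2] end={s51,s9} — reject; 6/6 single-dels accept.
'ccceee': |S_i|=[57, 47, 39, 30, 21, 10, 4] end={s15,s30,s51,s9} — reject; 6/6 single-dels accept.
5 minimals (antichain).

Antichain: [hh, c1c, eceehc, 1111hc, ccceee].


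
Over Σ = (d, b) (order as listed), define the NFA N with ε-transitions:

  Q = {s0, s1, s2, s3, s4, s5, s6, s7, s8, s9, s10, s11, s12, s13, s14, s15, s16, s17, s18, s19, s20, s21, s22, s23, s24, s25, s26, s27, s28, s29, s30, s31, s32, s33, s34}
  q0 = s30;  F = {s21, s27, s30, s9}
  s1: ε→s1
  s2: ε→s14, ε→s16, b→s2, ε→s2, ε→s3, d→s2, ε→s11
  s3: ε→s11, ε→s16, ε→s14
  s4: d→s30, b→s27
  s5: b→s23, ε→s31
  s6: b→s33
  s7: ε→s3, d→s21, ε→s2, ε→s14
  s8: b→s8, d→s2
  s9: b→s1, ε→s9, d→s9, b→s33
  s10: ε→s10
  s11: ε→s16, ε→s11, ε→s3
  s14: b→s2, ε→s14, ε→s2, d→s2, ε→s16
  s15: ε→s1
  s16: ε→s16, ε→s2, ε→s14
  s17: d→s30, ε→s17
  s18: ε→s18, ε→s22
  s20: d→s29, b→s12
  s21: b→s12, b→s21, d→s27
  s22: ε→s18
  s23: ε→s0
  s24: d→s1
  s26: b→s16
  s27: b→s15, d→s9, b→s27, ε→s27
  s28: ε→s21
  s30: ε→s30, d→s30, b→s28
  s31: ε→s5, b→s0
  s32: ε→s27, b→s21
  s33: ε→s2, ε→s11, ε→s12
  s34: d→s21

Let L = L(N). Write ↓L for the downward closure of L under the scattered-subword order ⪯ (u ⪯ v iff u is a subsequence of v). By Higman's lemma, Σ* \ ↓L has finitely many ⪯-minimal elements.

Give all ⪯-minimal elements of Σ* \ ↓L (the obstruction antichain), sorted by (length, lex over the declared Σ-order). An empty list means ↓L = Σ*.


Antichain: [bddb].

|Q|=35, |F|=4, |δ|=68 (38 ε).
min D↑ (5 st, q0=0, F={4}): 0:d→0,b→1 1:d→2,b→1 2:d→3,b→2 3:d→3,b→4 4:d→4,b→4.
'bddb': |S_i|=[14, 13, 11, 9, 8] end={s1,s11,s12,s14,s16,s2,s3,s33} rej; 4/4 single-dels accept.
1 words, ⪯-incomp.


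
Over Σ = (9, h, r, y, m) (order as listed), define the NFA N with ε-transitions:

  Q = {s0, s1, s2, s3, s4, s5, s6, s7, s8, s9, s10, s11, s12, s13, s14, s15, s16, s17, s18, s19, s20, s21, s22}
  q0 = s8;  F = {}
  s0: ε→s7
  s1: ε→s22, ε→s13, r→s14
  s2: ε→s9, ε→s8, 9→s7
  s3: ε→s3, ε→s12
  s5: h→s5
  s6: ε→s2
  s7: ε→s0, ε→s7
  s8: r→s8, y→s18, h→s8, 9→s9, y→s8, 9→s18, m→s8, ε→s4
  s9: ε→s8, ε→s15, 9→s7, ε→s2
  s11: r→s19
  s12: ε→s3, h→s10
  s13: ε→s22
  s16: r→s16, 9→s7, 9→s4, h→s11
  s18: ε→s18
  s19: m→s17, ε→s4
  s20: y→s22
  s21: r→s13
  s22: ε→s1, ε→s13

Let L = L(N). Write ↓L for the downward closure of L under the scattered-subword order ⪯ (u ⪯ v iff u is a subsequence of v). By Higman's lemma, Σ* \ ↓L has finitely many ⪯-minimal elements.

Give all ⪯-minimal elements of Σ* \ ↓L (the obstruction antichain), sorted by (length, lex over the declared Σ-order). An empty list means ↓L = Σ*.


Antichain: [ε].

|Q|=23, |F|=0, |δ|=40 (20 ε).
min D↑ (1 st, q0=0, F={0}): 0:9→0,h→0,r→0,y→0,m→0.
ε ∈ L(D↑) ⇒ ↓L = ∅.


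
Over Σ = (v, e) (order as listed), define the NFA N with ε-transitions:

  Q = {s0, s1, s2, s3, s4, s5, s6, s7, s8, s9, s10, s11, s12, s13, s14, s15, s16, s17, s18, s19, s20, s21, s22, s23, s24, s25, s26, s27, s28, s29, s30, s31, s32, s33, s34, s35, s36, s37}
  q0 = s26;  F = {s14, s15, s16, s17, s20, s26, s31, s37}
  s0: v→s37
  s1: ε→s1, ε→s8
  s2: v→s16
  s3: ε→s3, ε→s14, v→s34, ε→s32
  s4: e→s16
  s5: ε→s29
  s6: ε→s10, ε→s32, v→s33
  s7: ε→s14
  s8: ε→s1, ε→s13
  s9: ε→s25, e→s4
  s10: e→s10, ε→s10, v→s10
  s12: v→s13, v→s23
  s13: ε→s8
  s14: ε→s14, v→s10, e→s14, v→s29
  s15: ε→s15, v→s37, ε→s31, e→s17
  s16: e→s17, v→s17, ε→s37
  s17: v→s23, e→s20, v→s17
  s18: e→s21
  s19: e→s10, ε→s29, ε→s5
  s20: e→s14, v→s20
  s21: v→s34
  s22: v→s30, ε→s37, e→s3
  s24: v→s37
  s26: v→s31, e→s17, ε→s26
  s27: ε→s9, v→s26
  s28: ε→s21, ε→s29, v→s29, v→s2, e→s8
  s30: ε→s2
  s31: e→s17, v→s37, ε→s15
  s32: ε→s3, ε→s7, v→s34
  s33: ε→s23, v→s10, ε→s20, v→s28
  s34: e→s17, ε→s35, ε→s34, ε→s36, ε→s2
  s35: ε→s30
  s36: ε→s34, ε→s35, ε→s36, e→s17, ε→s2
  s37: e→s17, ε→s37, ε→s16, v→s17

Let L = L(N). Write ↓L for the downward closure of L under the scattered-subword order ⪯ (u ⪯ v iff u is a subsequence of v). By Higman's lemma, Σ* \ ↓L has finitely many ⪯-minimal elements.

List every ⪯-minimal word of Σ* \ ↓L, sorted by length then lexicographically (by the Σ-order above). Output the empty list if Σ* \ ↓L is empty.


|Q|=38, |F|=8, |δ|=85 (42 ε).
min D↑ (7 st, q0=0, F={6}): 0:v→1,e→2 1:v→3,e→2 2:v→2,e→4 3:v→2,e→2 4:v→4,e→5 5:v→6,e→5 6:v→6,e→6 (ε-aug+det+¬).
'eeev': run [11, 6, 4, 3, 2] end={s10,s29} ∉↓L; 4/4 single-dels accept.
'vvveev': run [11, 10, 8, 6, 4, 3, 2] end={s10,s29} rej; 6/6 single-dels accept.
2 obstructions.

Antichain: [eeev, vvveev].


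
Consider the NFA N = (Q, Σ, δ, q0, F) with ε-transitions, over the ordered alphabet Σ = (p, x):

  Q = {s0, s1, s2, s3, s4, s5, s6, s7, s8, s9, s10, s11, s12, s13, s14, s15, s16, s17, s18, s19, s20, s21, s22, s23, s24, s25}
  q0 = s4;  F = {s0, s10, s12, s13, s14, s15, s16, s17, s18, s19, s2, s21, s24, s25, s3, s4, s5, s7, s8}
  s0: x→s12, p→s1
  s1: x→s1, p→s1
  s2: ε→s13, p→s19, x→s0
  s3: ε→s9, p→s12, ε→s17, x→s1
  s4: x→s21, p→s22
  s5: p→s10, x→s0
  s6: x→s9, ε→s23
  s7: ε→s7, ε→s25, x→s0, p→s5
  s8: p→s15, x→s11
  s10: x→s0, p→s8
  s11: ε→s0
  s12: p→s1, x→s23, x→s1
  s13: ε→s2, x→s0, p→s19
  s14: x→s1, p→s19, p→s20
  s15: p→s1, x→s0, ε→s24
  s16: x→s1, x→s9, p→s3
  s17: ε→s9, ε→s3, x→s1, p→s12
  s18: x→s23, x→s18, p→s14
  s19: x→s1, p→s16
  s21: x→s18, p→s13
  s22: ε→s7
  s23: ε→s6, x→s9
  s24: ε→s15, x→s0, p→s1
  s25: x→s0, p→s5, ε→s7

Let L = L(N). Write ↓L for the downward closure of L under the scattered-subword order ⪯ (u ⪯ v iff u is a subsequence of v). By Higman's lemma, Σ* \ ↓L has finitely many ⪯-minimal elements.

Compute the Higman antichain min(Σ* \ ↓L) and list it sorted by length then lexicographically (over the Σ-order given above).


|Q|=26, |F|=19, |δ|=61 (15 ε).
min D↑ (16 st, q0=0, F={8}): 0:p→1,x→2 1:p→3,x→4 2:p→5,x→6 3:p→7,x→4 4:p→8,x→9 5:p→10,x→4 6:p→11,x→6 7:p→12,x→4 8:p→8,x→8 9:p→8,x→8 10:p→13,x→8 11:p→10,x→8 12:p→14,x→4 13:p→15,x→8 14:p→8,x→4 15:p→9,x→8.
'pxp': run [26, 23, 7, 1] end={s1} — reject; 3/3 deletions ∈↓L.
'pxxx': |S_i|=[26, 23, 7, 5, 4] end={s1,s23,s6,s9} rej; 4/4 deletions ∈↓L.
'xppx': run [26, 17, 14, 10, 4] end={s1,s23,s6,s9} rej; 4/4 deletions ∈↓L.
'xxpx': run [26, 17, 13, 11, 4] end={s1,s23,s6,s9} — reject; 4/4 single-dels accept.
'pppppp': |S_i|=[26, 23, 17, 14, 12, 8, 1] end={s1} — reject; 6/6 single-dels accept.
5 words, ⪯-incomp.

Antichain: [pxp, pxxx, xppx, xxpx, pppppp].


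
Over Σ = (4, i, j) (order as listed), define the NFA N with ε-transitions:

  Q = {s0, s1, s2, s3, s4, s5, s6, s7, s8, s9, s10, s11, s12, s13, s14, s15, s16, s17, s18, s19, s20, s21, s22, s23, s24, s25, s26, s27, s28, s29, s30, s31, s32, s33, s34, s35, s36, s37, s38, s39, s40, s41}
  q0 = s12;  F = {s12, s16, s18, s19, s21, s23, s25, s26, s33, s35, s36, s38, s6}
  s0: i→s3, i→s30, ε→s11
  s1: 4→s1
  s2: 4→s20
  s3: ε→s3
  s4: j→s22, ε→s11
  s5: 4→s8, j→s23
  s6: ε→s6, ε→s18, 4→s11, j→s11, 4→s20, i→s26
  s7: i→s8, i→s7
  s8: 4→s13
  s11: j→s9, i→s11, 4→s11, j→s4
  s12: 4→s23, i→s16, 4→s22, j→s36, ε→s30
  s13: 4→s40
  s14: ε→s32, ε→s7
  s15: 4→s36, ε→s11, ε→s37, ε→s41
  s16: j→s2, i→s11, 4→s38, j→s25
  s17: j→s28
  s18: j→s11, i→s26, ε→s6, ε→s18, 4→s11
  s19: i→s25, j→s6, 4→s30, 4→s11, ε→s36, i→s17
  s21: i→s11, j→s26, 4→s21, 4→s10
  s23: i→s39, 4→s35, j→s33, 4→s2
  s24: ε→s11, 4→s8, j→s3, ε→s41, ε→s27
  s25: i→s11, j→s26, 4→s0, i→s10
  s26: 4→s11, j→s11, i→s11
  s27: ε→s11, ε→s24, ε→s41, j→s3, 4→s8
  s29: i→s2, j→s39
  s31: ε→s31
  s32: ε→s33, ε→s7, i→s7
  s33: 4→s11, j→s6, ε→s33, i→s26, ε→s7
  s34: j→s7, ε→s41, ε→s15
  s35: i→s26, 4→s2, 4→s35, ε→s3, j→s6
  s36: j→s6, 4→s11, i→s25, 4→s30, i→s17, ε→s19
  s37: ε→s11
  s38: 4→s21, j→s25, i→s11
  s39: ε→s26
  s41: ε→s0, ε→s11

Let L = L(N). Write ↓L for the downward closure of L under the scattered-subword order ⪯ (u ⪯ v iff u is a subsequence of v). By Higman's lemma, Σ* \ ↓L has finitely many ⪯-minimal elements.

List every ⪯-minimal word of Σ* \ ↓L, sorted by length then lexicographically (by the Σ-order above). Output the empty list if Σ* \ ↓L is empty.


|Q|=42, |F|=13, |δ|=108 (33 ε).
min D↑ (12 st, q0=0, F={8}): 0:4→1,i→2,j→3 1:4→4,i→5,j→6 2:4→7,i→8,j→9 3:4→8,i→9,j→10 4:4→4,i→5,j→10 5:4→8,i→8,j→8 6:4→8,i→5,j→10 7:4→11,i→8,j→9 8:4→8,i→8,j→8 9:4→8,i→8,j→5 10:4→8,i→5,j→8 11:4→11,i→8,j→5 (ε-aug+det+¬).
'ii': N↓-sim [30, 22, 11] end={s10,s11,s13,s22,s3,s30,s4,s40,s7,s8,s9} — reject; 2/2 del acc.
'j4': run [30, 23, 10] end={s0,s11,s13,s20,s22,s3,s30,s4,s40,s9} — reject; 2/2 deletions ∈↓L.
'4i4': N↓-sim [30, 24, 13, 6] end={s11,s13,s22,s4,s40,s9} ∉↓L; 3/3 single-dels accept.
'4ij': run [30, 24, 13, 4] end={s11,s22,s4,s9} — reject; 3/3 deletions ∈↓L.
'jjj': |S_i|=[30, 23, 9, 4] end={s11,s22,s4,s9} rej; 3/3 single-dels accept.
'44jj': N↓-sim [30, 24, 17, 8, 4] end={s11,s22,s4,s9} — reject; 4/4 single-dels accept.
6 obstructions.

A = [ii, j4, 4i4, 4ij, jjj, 44jj].


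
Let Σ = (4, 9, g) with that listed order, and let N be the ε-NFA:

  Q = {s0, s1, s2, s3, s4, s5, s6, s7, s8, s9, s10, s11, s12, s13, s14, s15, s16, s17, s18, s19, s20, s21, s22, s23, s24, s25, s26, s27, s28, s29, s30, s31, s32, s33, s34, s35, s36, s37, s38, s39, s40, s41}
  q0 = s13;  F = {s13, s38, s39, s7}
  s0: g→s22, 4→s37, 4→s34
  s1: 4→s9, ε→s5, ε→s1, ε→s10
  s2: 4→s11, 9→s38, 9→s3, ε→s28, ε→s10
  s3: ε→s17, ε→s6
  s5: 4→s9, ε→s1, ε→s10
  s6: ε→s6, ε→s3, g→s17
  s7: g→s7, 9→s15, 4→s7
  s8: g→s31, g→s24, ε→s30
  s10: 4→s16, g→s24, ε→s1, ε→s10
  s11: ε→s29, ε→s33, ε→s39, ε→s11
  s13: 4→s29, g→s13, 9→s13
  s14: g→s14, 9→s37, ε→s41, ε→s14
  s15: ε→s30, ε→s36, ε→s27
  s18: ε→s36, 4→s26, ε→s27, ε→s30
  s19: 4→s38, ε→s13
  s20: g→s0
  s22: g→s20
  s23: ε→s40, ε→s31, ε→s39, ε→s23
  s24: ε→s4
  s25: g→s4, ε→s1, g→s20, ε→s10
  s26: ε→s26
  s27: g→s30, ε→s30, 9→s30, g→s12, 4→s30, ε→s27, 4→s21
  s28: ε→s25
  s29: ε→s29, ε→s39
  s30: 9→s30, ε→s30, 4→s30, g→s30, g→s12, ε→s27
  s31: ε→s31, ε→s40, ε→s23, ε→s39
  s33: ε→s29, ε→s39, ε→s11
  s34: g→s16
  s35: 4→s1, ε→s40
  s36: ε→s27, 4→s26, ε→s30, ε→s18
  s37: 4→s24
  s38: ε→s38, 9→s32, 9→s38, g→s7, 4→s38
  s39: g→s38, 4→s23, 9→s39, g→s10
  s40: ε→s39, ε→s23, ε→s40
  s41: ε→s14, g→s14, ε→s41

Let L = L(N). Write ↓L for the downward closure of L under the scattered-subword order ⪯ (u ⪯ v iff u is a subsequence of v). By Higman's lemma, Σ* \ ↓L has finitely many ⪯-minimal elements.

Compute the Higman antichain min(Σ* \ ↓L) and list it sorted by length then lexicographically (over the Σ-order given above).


|Q|=42, |F|=4, |δ|=108 (59 ε).
min D↑ (5 st, q0=0, F={4}): 0:4→1,9→0,g→0 1:4→1,9→1,g→2 2:4→2,9→2,g→3 3:4→3,9→4,g→3 4:4→4,9→4,g→4.
'4gg9': N↓-sim [24, 23, 18, 11, 8] end={s12,s15,s18,s21,s26,s27,s30,s36} ∉↓L; 4/4 single-dels accept.
1 obstructions.

min(Σ*\↓L) = [4gg9].
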